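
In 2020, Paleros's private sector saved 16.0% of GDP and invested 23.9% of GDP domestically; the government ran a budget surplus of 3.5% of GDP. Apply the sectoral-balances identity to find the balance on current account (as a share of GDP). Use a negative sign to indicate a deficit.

By the sectoral-balances identity, CA = (S_private - I) + (T - G).
Private balance = 16.0 - 23.9 = -7.9
Government balance (T - G) = 3.5
CA = -7.9 + 3.5 = -4.4

-4.4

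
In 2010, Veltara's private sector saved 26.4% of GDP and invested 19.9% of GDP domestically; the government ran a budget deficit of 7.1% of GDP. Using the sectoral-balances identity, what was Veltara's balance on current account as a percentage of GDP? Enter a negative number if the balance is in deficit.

By the sectoral-balances identity, CA = (S_private - I) + (T - G).
Private balance = 26.4 - 19.9 = 6.5
Government balance (T - G) = -7.1
CA = 6.5 + (-7.1) = -0.6

-0.6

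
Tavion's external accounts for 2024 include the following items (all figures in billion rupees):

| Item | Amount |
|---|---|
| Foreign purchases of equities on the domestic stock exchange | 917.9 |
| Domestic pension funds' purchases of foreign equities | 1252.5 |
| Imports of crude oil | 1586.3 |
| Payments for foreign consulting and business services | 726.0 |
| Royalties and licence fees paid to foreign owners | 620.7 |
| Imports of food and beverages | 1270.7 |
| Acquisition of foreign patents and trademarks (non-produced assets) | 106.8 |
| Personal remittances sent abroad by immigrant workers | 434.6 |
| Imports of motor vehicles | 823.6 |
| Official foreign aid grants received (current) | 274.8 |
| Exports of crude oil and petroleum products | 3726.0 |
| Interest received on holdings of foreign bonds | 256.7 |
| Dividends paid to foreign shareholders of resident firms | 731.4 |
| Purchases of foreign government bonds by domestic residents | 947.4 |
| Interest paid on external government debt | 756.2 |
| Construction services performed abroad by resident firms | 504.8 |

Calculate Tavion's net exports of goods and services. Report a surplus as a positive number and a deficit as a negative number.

Goods: -823.6 - 1586.3 - 1270.7 + 3726.0 = 45.4
Services: -726.0 - 620.7 + 504.8 = -841.9
Trade balance = 45.4 + (-841.9) = -796.5
(Excluded from the trade balance — financial account: foreign purchases of equities on the domestic stock exchange 917.9, domestic pension funds' purchases of foreign equities 1252.5, purchases of foreign government bonds by domestic residents 947.4; capital account: acquisition of foreign patents and trademarks (non-produced assets) 106.8; secondary income: personal remittances sent abroad by immigrant workers 434.6, official foreign aid grants received (current) 274.8; primary income: interest received on holdings of foreign bonds 256.7, dividends paid to foreign shareholders of resident firms 731.4, interest paid on external government debt 756.2.)

-796.5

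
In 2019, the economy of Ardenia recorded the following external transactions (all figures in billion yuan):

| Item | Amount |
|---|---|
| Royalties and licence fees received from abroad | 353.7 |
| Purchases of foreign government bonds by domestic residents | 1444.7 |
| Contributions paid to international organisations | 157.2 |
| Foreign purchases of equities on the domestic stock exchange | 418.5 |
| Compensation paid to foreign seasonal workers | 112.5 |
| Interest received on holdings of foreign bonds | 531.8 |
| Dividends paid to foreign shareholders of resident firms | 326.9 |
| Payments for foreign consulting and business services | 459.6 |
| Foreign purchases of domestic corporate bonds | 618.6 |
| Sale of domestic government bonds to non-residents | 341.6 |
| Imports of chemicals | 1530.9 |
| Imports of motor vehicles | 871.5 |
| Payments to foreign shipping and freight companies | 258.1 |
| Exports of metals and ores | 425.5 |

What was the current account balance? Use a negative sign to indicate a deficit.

Goods: -1530.9 - 871.5 + 425.5 = -1976.9
Services: 353.7 - 459.6 - 258.1 = -364.0
Primary income: -326.9 + 531.8 - 112.5 = 92.4
Secondary income: -157.2
Current account = (-1976.9) + (-364.0) + 92.4 + (-157.2) = -2405.7
(Excluded from the current account — financial account: purchases of foreign government bonds by domestic residents 1444.7, foreign purchases of equities on the domestic stock exchange 418.5, foreign purchases of domestic corporate bonds 618.6, sale of domestic government bonds to non-residents 341.6.)

-2405.7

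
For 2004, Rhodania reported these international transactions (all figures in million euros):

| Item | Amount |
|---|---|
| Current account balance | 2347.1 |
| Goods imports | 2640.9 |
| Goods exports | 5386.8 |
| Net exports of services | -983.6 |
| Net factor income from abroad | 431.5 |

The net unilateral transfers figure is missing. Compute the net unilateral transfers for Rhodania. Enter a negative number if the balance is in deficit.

153.3

Current account = goods balance + services balance + net primary income + net secondary income
Sum of the known components = 2193.8
Net unilateral transfers = CA - (known components) = 2347.1 - 2193.8 = 153.3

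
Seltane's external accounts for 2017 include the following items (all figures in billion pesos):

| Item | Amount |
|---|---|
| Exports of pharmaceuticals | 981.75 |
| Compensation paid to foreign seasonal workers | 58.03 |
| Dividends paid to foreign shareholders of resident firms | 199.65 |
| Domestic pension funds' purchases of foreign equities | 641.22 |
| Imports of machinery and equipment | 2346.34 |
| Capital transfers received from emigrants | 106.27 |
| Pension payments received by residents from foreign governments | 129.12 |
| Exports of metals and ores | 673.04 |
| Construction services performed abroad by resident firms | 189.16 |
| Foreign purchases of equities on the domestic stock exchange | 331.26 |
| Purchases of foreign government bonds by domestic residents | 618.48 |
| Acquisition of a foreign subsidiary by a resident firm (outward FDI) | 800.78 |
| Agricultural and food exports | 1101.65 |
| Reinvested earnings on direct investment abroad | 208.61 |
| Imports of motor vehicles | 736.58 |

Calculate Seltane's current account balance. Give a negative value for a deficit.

-57.27

Goods: 981.75 + 673.04 - 2346.34 - 736.58 + 1101.65 = -326.48
Services: 189.16
Primary income: -199.65 - 58.03 + 208.61 = -49.07
Secondary income: 129.12
Current account = (-326.48) + 189.16 + (-49.07) + 129.12 = -57.27
(Excluded from the current account — financial account: domestic pension funds' purchases of foreign equities 641.22, foreign purchases of equities on the domestic stock exchange 331.26, purchases of foreign government bonds by domestic residents 618.48, acquisition of a foreign subsidiary by a resident firm (outward FDI) 800.78; capital account: capital transfers received from emigrants 106.27.)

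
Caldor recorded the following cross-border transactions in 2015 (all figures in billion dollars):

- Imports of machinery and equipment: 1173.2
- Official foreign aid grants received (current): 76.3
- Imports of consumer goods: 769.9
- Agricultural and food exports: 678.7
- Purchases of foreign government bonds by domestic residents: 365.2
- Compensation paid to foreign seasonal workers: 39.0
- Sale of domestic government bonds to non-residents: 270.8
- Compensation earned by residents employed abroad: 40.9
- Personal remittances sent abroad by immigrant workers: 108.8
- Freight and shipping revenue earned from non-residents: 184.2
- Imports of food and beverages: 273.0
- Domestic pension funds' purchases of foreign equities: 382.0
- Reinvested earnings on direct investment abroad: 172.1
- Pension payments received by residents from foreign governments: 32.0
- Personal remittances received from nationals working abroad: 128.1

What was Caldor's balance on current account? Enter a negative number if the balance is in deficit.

-1051.6

Goods: -273.0 - 769.9 + 678.7 - 1173.2 = -1537.4
Services: 184.2
Primary income: -39.0 + 40.9 + 172.1 = 174.0
Secondary income: 76.3 - 108.8 + 32.0 + 128.1 = 127.6
Current account = (-1537.4) + 184.2 + 174.0 + 127.6 = -1051.6
(Excluded from the current account — financial account: purchases of foreign government bonds by domestic residents 365.2, sale of domestic government bonds to non-residents 270.8, domestic pension funds' purchases of foreign equities 382.0.)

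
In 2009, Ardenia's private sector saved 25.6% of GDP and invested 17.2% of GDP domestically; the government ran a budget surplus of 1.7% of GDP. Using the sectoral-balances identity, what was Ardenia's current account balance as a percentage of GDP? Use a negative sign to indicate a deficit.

10.1

By the sectoral-balances identity, CA = (S_private - I) + (T - G).
Private balance = 25.6 - 17.2 = 8.4
Government balance (T - G) = 1.7
CA = 8.4 + 1.7 = 10.1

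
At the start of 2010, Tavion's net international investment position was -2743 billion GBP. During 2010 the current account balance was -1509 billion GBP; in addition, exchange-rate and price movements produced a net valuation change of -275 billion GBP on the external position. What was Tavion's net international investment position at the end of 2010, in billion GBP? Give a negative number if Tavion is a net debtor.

Change in NIIP = current account + net valuation change = -1509 + (-275) = -1784
End-of-year NIIP = -2743 + (-1784) = -4527

-4527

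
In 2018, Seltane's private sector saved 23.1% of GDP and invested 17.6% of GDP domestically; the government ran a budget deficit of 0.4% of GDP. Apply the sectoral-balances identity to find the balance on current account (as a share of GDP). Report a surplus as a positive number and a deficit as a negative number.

By the sectoral-balances identity, CA = (S_private - I) + (T - G).
Private balance = 23.1 - 17.6 = 5.5
Government balance (T - G) = -0.4
CA = 5.5 + (-0.4) = 5.1

5.1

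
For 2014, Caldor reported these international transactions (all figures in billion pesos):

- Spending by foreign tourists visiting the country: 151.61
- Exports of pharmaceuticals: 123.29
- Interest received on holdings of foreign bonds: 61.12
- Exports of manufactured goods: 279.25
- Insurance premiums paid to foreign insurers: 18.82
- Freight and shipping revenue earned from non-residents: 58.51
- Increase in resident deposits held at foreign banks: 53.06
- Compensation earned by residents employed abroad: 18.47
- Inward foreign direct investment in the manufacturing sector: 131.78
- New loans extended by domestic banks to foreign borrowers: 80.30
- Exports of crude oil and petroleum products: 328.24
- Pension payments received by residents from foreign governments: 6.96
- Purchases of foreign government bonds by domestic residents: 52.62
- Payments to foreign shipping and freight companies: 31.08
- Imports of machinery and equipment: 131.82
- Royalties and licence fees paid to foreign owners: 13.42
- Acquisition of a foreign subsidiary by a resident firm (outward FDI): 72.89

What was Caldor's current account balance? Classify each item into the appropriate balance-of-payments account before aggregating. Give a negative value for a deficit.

832.31

Goods: 328.24 + 279.25 + 123.29 - 131.82 = 598.96
Services: -31.08 + 58.51 + 151.61 - 13.42 - 18.82 = 146.80
Primary income: 61.12 + 18.47 = 79.59
Secondary income: 6.96
Current account = 598.96 + 146.80 + 79.59 + 6.96 = 832.31
(Excluded from the current account — financial account: increase in resident deposits held at foreign banks 53.06, inward foreign direct investment in the manufacturing sector 131.78, new loans extended by domestic banks to foreign borrowers 80.30, purchases of foreign government bonds by domestic residents 52.62, acquisition of a foreign subsidiary by a resident firm (outward FDI) 72.89.)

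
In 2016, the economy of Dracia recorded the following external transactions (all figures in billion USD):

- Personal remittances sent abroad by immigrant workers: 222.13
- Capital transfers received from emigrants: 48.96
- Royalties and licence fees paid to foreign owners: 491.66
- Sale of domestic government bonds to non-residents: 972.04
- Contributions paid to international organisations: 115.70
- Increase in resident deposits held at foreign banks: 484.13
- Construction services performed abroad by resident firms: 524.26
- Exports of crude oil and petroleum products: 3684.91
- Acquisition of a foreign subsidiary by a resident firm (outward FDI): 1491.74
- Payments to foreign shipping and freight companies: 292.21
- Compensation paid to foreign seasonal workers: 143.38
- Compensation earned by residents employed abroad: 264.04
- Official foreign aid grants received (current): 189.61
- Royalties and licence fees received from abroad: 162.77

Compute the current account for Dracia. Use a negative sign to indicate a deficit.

3560.51

Goods: 3684.91
Services: 524.26 - 491.66 - 292.21 + 162.77 = -96.84
Primary income: 264.04 - 143.38 = 120.66
Secondary income: -115.70 - 222.13 + 189.61 = -148.22
Current account = 3684.91 + (-96.84) + 120.66 + (-148.22) = 3560.51
(Excluded from the current account — capital account: capital transfers received from emigrants 48.96; financial account: sale of domestic government bonds to non-residents 972.04, increase in resident deposits held at foreign banks 484.13, acquisition of a foreign subsidiary by a resident firm (outward FDI) 1491.74.)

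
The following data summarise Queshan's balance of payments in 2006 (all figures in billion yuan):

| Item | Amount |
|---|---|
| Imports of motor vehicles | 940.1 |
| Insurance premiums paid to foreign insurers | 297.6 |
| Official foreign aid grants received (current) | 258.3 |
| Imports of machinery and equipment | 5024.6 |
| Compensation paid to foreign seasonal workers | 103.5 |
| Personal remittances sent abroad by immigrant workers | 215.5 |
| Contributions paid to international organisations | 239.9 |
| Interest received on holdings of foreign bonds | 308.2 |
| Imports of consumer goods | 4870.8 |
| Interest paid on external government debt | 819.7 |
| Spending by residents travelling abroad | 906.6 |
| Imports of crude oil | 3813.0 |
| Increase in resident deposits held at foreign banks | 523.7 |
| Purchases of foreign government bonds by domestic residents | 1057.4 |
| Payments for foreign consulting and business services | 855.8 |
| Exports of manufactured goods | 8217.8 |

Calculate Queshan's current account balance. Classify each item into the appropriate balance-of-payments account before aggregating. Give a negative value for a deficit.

Goods: -4870.8 - 5024.6 + 8217.8 - 940.1 - 3813.0 = -6430.7
Services: -855.8 - 297.6 - 906.6 = -2060.0
Primary income: -103.5 + 308.2 - 819.7 = -615.0
Secondary income: -215.5 - 239.9 + 258.3 = -197.1
Current account = (-6430.7) + (-2060.0) + (-615.0) + (-197.1) = -9302.8
(Excluded from the current account — financial account: increase in resident deposits held at foreign banks 523.7, purchases of foreign government bonds by domestic residents 1057.4.)

-9302.8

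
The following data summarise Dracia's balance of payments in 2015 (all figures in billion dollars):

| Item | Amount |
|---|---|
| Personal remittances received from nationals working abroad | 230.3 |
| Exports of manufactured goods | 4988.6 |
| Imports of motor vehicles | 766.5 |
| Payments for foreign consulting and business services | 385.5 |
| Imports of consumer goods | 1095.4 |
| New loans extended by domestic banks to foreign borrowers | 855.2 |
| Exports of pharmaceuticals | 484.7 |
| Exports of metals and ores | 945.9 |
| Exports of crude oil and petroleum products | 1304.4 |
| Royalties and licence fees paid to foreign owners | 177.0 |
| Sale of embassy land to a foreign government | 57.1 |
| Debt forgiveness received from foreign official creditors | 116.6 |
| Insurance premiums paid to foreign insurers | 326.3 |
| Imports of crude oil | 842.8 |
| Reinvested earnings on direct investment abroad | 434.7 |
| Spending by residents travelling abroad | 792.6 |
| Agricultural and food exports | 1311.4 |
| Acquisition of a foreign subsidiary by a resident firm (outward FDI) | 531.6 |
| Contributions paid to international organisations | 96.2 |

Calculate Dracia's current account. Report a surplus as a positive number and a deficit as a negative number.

Goods: 945.9 + 1304.4 - 766.5 - 1095.4 - 842.8 + 4988.6 + 1311.4 + 484.7 = 6330.3
Services: -326.3 - 177.0 - 385.5 - 792.6 = -1681.4
Primary income: 434.7
Secondary income: -96.2 + 230.3 = 134.1
Current account = 6330.3 + (-1681.4) + 434.7 + 134.1 = 5217.7
(Excluded from the current account — financial account: new loans extended by domestic banks to foreign borrowers 855.2, acquisition of a foreign subsidiary by a resident firm (outward FDI) 531.6; capital account: sale of embassy land to a foreign government 57.1, debt forgiveness received from foreign official creditors 116.6.)

5217.7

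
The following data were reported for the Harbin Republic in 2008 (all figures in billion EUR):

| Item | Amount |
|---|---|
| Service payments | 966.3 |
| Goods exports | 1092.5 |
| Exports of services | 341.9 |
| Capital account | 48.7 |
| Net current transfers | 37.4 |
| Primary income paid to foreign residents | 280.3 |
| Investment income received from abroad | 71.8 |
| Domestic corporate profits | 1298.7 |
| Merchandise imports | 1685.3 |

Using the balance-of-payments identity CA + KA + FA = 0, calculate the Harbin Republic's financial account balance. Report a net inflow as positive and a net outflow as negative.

1339.6

Goods balance = 1092.5 - 1685.3 = -592.8
Services balance = 341.9 - 966.3 = -624.4
Trade balance (goods + services) = -592.8 + (-624.4) = -1217.2
Net primary income = 71.8 - 280.3 = -208.5
Net secondary income = 37.4
Current account = -1217.2 + (-208.5) + 37.4 = -1388.3
Financial account = -(-1388.3 + 48.7) = 1339.6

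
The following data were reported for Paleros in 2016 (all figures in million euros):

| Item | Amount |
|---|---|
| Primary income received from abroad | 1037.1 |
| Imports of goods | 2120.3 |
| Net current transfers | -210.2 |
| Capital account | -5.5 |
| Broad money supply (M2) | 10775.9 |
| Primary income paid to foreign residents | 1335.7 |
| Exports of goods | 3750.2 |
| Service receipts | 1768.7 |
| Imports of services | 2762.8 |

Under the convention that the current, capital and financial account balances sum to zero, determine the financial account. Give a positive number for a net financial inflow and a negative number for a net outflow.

-121.5

Goods balance = 3750.2 - 2120.3 = 1629.9
Services balance = 1768.7 - 2762.8 = -994.1
Trade balance (goods + services) = 1629.9 + (-994.1) = 635.8
Net primary income = 1037.1 - 1335.7 = -298.6
Net secondary income = -210.2
Current account = 635.8 + (-298.6) + (-210.2) = 127.0
Financial account = -(127.0 + (-5.5)) = -121.5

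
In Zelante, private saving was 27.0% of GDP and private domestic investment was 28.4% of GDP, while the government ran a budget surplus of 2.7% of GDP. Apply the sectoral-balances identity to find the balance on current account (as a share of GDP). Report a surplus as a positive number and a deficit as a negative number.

By the sectoral-balances identity, CA = (S_private - I) + (T - G).
Private balance = 27.0 - 28.4 = -1.4
Government balance (T - G) = 2.7
CA = -1.4 + 2.7 = 1.3

1.3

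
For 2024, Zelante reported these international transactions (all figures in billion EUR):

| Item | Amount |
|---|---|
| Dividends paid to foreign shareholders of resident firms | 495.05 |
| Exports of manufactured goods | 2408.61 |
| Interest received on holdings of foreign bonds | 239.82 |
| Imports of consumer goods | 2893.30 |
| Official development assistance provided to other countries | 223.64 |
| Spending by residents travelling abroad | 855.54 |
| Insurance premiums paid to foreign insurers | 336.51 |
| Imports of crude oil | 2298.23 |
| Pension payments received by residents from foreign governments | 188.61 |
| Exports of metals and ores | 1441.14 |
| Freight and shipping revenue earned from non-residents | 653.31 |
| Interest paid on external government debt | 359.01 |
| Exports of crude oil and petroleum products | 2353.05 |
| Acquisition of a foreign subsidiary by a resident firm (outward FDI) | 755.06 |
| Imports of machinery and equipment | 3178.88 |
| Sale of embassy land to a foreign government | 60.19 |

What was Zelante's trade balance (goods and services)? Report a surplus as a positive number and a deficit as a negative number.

Goods: 2353.05 - 2893.30 + 1441.14 - 3178.88 + 2408.61 - 2298.23 = -2167.61
Services: 653.31 - 855.54 - 336.51 = -538.74
Trade balance = -2167.61 + (-538.74) = -2706.35
(Excluded from the trade balance — primary income: dividends paid to foreign shareholders of resident firms 495.05, interest received on holdings of foreign bonds 239.82, interest paid on external government debt 359.01; secondary income: official development assistance provided to other countries 223.64, pension payments received by residents from foreign governments 188.61; financial account: acquisition of a foreign subsidiary by a resident firm (outward FDI) 755.06; capital account: sale of embassy land to a foreign government 60.19.)

-2706.35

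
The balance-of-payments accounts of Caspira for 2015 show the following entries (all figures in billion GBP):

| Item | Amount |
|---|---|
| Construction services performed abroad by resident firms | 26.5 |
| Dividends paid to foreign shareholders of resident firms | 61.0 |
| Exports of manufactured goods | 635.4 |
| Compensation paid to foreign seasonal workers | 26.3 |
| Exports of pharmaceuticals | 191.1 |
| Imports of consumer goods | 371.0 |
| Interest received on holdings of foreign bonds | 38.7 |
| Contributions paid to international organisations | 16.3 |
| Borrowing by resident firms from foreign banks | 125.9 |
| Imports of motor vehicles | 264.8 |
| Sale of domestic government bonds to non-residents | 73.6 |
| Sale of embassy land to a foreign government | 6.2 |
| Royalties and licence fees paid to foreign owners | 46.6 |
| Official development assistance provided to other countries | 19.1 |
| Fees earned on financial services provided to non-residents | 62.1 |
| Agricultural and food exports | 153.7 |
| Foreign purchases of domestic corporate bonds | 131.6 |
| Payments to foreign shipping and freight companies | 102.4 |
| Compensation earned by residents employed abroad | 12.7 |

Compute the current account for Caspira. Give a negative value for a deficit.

Goods: -371.0 + 191.1 + 153.7 - 264.8 + 635.4 = 344.4
Services: -46.6 + 26.5 - 102.4 + 62.1 = -60.4
Primary income: 12.7 - 61.0 - 26.3 + 38.7 = -35.9
Secondary income: -19.1 - 16.3 = -35.4
Current account = 344.4 + (-60.4) + (-35.9) + (-35.4) = 212.7
(Excluded from the current account — financial account: borrowing by resident firms from foreign banks 125.9, sale of domestic government bonds to non-residents 73.6, foreign purchases of domestic corporate bonds 131.6; capital account: sale of embassy land to a foreign government 6.2.)

212.7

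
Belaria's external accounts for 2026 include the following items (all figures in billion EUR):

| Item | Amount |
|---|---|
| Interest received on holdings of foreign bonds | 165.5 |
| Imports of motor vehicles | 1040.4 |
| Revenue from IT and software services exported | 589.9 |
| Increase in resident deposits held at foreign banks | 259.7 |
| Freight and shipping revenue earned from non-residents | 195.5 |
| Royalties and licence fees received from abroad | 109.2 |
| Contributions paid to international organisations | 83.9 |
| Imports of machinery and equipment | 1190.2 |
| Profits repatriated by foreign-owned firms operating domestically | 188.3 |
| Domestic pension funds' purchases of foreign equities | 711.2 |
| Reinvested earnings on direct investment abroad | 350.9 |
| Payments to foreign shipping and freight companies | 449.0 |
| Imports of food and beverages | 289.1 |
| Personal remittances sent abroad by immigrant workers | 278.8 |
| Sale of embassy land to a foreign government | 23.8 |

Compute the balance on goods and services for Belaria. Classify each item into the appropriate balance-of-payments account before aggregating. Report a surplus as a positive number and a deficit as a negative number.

Goods: -1040.4 - 1190.2 - 289.1 = -2519.7
Services: 589.9 + 109.2 - 449.0 + 195.5 = 445.6
Trade balance = -2519.7 + 445.6 = -2074.1
(Excluded from the trade balance — primary income: interest received on holdings of foreign bonds 165.5, profits repatriated by foreign-owned firms operating domestically 188.3, reinvested earnings on direct investment abroad 350.9; financial account: increase in resident deposits held at foreign banks 259.7, domestic pension funds' purchases of foreign equities 711.2; secondary income: contributions paid to international organisations 83.9, personal remittances sent abroad by immigrant workers 278.8; capital account: sale of embassy land to a foreign government 23.8.)

-2074.1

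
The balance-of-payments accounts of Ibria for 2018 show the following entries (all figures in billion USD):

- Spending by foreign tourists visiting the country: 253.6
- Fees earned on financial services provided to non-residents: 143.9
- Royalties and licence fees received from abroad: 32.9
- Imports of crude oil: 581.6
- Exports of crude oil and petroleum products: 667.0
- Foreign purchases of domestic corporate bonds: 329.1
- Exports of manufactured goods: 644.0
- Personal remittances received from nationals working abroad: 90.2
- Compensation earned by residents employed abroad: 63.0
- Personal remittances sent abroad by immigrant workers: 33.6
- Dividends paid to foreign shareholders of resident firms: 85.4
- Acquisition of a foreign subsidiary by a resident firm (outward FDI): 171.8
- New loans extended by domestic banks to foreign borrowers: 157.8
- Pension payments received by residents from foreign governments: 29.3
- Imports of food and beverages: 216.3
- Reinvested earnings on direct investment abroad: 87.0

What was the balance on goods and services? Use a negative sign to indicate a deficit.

Goods: -216.3 + 644.0 - 581.6 + 667.0 = 513.1
Services: 32.9 + 143.9 + 253.6 = 430.4
Trade balance = 513.1 + 430.4 = 943.5
(Excluded from the trade balance — financial account: foreign purchases of domestic corporate bonds 329.1, acquisition of a foreign subsidiary by a resident firm (outward FDI) 171.8, new loans extended by domestic banks to foreign borrowers 157.8; secondary income: personal remittances received from nationals working abroad 90.2, personal remittances sent abroad by immigrant workers 33.6, pension payments received by residents from foreign governments 29.3; primary income: compensation earned by residents employed abroad 63.0, dividends paid to foreign shareholders of resident firms 85.4, reinvested earnings on direct investment abroad 87.0.)

943.5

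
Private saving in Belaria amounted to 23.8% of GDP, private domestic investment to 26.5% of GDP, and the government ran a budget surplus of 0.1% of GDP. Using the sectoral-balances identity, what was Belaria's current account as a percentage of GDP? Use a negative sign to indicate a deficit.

By the sectoral-balances identity, CA = (S_private - I) + (T - G).
Private balance = 23.8 - 26.5 = -2.7
Government balance (T - G) = 0.1
CA = -2.7 + 0.1 = -2.6

-2.6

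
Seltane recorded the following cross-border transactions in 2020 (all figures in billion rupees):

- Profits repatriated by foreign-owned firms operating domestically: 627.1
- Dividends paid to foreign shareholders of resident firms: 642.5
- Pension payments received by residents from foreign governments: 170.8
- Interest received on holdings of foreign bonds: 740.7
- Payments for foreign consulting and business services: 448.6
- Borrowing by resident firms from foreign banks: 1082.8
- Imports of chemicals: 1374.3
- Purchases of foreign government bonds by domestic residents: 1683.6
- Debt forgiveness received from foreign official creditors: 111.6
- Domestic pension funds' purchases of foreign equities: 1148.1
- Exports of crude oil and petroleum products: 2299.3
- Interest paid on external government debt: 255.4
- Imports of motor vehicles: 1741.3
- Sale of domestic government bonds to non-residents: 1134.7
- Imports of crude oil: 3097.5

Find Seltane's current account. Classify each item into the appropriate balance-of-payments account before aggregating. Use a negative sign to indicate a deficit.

-4975.9

Goods: -3097.5 - 1741.3 + 2299.3 - 1374.3 = -3913.8
Services: -448.6
Primary income: -642.5 + 740.7 - 627.1 - 255.4 = -784.3
Secondary income: 170.8
Current account = (-3913.8) + (-448.6) + (-784.3) + 170.8 = -4975.9
(Excluded from the current account — financial account: borrowing by resident firms from foreign banks 1082.8, purchases of foreign government bonds by domestic residents 1683.6, domestic pension funds' purchases of foreign equities 1148.1, sale of domestic government bonds to non-residents 1134.7; capital account: debt forgiveness received from foreign official creditors 111.6.)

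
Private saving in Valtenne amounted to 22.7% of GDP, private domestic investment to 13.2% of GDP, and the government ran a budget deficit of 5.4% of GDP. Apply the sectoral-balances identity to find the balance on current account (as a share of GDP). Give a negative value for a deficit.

By the sectoral-balances identity, CA = (S_private - I) + (T - G).
Private balance = 22.7 - 13.2 = 9.5
Government balance (T - G) = -5.4
CA = 9.5 + (-5.4) = 4.1

4.1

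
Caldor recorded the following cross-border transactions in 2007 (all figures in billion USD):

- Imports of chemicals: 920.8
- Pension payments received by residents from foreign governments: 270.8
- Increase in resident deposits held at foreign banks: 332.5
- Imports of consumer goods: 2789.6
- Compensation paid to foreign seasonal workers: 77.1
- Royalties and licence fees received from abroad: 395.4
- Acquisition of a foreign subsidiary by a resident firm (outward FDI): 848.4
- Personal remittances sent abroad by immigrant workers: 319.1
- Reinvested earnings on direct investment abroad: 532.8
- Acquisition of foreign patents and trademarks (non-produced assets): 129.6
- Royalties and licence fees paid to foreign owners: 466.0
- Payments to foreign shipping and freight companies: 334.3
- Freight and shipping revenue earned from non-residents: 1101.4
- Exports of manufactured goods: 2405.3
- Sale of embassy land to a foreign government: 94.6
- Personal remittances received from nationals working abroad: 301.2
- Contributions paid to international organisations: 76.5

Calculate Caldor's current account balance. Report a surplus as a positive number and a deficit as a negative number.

Goods: -2789.6 - 920.8 + 2405.3 = -1305.1
Services: -466.0 + 395.4 + 1101.4 - 334.3 = 696.5
Primary income: -77.1 + 532.8 = 455.7
Secondary income: -76.5 + 301.2 + 270.8 - 319.1 = 176.4
Current account = (-1305.1) + 696.5 + 455.7 + 176.4 = 23.5
(Excluded from the current account — financial account: increase in resident deposits held at foreign banks 332.5, acquisition of a foreign subsidiary by a resident firm (outward FDI) 848.4; capital account: acquisition of foreign patents and trademarks (non-produced assets) 129.6, sale of embassy land to a foreign government 94.6.)

23.5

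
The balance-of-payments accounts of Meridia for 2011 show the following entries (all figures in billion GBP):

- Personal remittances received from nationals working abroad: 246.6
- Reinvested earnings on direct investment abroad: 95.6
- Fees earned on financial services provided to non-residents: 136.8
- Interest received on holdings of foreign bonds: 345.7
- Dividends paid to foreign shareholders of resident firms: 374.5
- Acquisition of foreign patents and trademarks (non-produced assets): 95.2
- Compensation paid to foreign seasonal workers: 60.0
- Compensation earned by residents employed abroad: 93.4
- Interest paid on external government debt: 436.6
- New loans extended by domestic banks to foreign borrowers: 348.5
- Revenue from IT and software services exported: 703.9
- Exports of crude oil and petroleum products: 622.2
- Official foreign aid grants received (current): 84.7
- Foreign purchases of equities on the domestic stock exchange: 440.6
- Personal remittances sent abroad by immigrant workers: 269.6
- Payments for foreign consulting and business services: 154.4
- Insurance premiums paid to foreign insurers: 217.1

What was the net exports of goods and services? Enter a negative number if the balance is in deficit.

Goods: 622.2
Services: 136.8 - 154.4 - 217.1 + 703.9 = 469.2
Trade balance = 622.2 + 469.2 = 1091.4
(Excluded from the trade balance — secondary income: personal remittances received from nationals working abroad 246.6, official foreign aid grants received (current) 84.7, personal remittances sent abroad by immigrant workers 269.6; primary income: reinvested earnings on direct investment abroad 95.6, interest received on holdings of foreign bonds 345.7, dividends paid to foreign shareholders of resident firms 374.5, compensation paid to foreign seasonal workers 60.0, compensation earned by residents employed abroad 93.4, interest paid on external government debt 436.6; capital account: acquisition of foreign patents and trademarks (non-produced assets) 95.2; financial account: new loans extended by domestic banks to foreign borrowers 348.5, foreign purchases of equities on the domestic stock exchange 440.6.)

1091.4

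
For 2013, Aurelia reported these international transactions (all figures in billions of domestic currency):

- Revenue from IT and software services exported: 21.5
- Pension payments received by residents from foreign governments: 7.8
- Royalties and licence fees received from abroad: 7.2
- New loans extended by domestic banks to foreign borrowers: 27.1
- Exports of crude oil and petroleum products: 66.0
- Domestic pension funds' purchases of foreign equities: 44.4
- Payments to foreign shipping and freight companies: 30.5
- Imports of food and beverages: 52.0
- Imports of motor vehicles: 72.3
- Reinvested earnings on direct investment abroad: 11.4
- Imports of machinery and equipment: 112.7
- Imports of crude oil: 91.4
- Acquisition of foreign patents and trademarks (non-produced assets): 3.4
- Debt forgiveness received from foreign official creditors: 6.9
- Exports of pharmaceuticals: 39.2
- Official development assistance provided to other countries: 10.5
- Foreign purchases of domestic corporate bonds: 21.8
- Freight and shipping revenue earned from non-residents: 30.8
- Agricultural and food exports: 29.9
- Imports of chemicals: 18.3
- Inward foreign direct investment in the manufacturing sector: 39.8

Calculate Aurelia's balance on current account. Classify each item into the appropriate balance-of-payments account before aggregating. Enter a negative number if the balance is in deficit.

-173.9

Goods: 39.2 - 91.4 - 112.7 - 52.0 + 29.9 + 66.0 - 18.3 - 72.3 = -211.6
Services: 21.5 - 30.5 + 7.2 + 30.8 = 29.0
Primary income: 11.4
Secondary income: -10.5 + 7.8 = -2.7
Current account = (-211.6) + 29.0 + 11.4 + (-2.7) = -173.9
(Excluded from the current account — financial account: new loans extended by domestic banks to foreign borrowers 27.1, domestic pension funds' purchases of foreign equities 44.4, foreign purchases of domestic corporate bonds 21.8, inward foreign direct investment in the manufacturing sector 39.8; capital account: acquisition of foreign patents and trademarks (non-produced assets) 3.4, debt forgiveness received from foreign official creditors 6.9.)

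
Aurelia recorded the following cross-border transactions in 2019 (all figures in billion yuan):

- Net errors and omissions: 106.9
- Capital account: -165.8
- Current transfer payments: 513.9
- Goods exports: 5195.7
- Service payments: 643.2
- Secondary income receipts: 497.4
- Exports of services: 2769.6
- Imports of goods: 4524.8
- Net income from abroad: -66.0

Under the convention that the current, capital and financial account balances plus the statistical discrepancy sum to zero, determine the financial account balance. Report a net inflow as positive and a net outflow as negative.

-2655.9

Goods balance = 5195.7 - 4524.8 = 670.9
Services balance = 2769.6 - 643.2 = 2126.4
Trade balance (goods + services) = 670.9 + 2126.4 = 2797.3
Net primary income = -66.0
Net secondary income = 497.4 - 513.9 = -16.5
Current account = 2797.3 + (-66.0) + (-16.5) = 2714.8
Financial account = -(2714.8 + (-165.8) + 106.9) = -2655.9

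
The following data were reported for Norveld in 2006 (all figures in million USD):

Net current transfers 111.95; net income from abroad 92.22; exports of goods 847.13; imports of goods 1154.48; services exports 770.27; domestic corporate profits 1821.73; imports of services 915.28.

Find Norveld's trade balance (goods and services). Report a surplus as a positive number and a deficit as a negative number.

Goods balance = 847.13 - 1154.48 = -307.35
Services balance = 770.27 - 915.28 = -145.01
Trade balance (goods + services) = -307.35 + (-145.01) = -452.36

-452.36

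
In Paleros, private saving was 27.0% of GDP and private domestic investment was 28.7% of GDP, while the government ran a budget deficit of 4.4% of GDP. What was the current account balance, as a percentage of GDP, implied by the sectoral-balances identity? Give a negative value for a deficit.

By the sectoral-balances identity, CA = (S_private - I) + (T - G).
Private balance = 27.0 - 28.7 = -1.7
Government balance (T - G) = -4.4
CA = -1.7 + (-4.4) = -6.1

-6.1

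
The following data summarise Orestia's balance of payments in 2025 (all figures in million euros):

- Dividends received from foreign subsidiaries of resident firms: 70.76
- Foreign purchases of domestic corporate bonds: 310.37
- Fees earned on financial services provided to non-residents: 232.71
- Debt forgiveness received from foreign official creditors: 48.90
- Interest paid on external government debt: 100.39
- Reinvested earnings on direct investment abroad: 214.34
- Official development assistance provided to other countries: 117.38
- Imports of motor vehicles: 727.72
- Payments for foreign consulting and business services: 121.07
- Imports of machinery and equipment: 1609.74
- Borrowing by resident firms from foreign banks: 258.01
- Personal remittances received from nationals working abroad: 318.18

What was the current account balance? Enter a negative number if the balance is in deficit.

-1840.31

Goods: -1609.74 - 727.72 = -2337.46
Services: -121.07 + 232.71 = 111.64
Primary income: 70.76 - 100.39 + 214.34 = 184.71
Secondary income: -117.38 + 318.18 = 200.80
Current account = (-2337.46) + 111.64 + 184.71 + 200.80 = -1840.31
(Excluded from the current account — financial account: foreign purchases of domestic corporate bonds 310.37, borrowing by resident firms from foreign banks 258.01; capital account: debt forgiveness received from foreign official creditors 48.90.)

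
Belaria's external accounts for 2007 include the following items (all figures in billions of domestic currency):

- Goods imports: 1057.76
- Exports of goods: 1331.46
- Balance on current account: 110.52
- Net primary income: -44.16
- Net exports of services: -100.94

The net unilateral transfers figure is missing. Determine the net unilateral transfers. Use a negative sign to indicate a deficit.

Current account = goods balance + services balance + net primary income + net secondary income
Sum of the known components = 128.60
Net unilateral transfers = CA - (known components) = 110.52 - 128.60 = -18.08

-18.08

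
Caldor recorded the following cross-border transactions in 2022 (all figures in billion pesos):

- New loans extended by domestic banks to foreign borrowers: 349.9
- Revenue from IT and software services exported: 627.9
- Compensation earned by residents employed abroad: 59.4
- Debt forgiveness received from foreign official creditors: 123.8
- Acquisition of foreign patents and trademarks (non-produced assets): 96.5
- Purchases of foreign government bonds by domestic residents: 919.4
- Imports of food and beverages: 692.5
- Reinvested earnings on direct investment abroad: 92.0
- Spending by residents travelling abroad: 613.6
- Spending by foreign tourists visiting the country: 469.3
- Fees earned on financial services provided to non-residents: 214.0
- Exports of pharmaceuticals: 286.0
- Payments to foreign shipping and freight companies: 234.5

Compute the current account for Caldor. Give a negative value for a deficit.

208.0

Goods: 286.0 - 692.5 = -406.5
Services: -613.6 - 234.5 + 627.9 + 469.3 + 214.0 = 463.1
Primary income: 92.0 + 59.4 = 151.4
Current account = (-406.5) + 463.1 + 151.4 = 208.0
(Excluded from the current account — financial account: new loans extended by domestic banks to foreign borrowers 349.9, purchases of foreign government bonds by domestic residents 919.4; capital account: debt forgiveness received from foreign official creditors 123.8, acquisition of foreign patents and trademarks (non-produced assets) 96.5.)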